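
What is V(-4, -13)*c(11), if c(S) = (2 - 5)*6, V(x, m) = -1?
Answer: 18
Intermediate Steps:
c(S) = -18 (c(S) = -3*6 = -18)
V(-4, -13)*c(11) = -1*(-18) = 18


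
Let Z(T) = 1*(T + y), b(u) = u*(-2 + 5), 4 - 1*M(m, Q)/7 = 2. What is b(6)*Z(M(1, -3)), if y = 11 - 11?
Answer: 252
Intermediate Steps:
y = 0
M(m, Q) = 14 (M(m, Q) = 28 - 7*2 = 28 - 14 = 14)
b(u) = 3*u (b(u) = u*3 = 3*u)
Z(T) = T (Z(T) = 1*(T + 0) = 1*T = T)
b(6)*Z(M(1, -3)) = (3*6)*14 = 18*14 = 252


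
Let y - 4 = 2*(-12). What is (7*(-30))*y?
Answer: 4200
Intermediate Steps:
y = -20 (y = 4 + 2*(-12) = 4 - 24 = -20)
(7*(-30))*y = (7*(-30))*(-20) = -210*(-20) = 4200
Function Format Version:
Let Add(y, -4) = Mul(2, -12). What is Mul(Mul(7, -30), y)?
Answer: 4200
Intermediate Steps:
y = -20 (y = Add(4, Mul(2, -12)) = Add(4, -24) = -20)
Mul(Mul(7, -30), y) = Mul(Mul(7, -30), -20) = Mul(-210, -20) = 4200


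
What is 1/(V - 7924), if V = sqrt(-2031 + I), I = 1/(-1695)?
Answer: -6715590/53216056433 - I*sqrt(5835115470)/106432112866 ≈ -0.00012619 - 7.1772e-7*I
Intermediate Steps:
I = -1/1695 ≈ -0.00058997
V = I*sqrt(5835115470)/1695 (V = sqrt(-2031 - 1/1695) = sqrt(-3442546/1695) = I*sqrt(5835115470)/1695 ≈ 45.067*I)
1/(V - 7924) = 1/(I*sqrt(5835115470)/1695 - 7924) = 1/(-7924 + I*sqrt(5835115470)/1695)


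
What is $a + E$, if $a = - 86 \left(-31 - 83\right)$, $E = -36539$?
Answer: $-26735$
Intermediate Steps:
$a = 9804$ ($a = \left(-86\right) \left(-114\right) = 9804$)
$a + E = 9804 - 36539 = -26735$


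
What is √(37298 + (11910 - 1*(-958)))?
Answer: 3*√5574 ≈ 223.98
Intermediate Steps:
√(37298 + (11910 - 1*(-958))) = √(37298 + (11910 + 958)) = √(37298 + 12868) = √50166 = 3*√5574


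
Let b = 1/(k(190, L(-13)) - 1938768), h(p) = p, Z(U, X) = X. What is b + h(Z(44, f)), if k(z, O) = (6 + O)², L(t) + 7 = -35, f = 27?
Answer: 52311743/1937472 ≈ 27.000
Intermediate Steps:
L(t) = -42 (L(t) = -7 - 35 = -42)
b = -1/1937472 (b = 1/((6 - 42)² - 1938768) = 1/((-36)² - 1938768) = 1/(1296 - 1938768) = 1/(-1937472) = -1/1937472 ≈ -5.1614e-7)
b + h(Z(44, f)) = -1/1937472 + 27 = 52311743/1937472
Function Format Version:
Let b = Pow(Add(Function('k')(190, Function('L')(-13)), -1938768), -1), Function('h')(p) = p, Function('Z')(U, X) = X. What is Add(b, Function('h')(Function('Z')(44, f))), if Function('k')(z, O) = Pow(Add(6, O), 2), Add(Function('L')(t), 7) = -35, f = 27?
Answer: Rational(52311743, 1937472) ≈ 27.000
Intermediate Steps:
Function('L')(t) = -42 (Function('L')(t) = Add(-7, -35) = -42)
b = Rational(-1, 1937472) (b = Pow(Add(Pow(Add(6, -42), 2), -1938768), -1) = Pow(Add(Pow(-36, 2), -1938768), -1) = Pow(Add(1296, -1938768), -1) = Pow(-1937472, -1) = Rational(-1, 1937472) ≈ -5.1614e-7)
Add(b, Function('h')(Function('Z')(44, f))) = Add(Rational(-1, 1937472), 27) = Rational(52311743, 1937472)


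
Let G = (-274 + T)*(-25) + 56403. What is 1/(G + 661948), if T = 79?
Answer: 1/723226 ≈ 1.3827e-6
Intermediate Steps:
G = 61278 (G = (-274 + 79)*(-25) + 56403 = -195*(-25) + 56403 = 4875 + 56403 = 61278)
1/(G + 661948) = 1/(61278 + 661948) = 1/723226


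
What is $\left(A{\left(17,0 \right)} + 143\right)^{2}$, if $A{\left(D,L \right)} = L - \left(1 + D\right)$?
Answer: $15625$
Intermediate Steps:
$A{\left(D,L \right)} = -1 + L - D$
$\left(A{\left(17,0 \right)} + 143\right)^{2} = \left(\left(-1 + 0 - 17\right) + 143\right)^{2} = \left(-18 + 143\right)^{2} = 125^{2} = 15625$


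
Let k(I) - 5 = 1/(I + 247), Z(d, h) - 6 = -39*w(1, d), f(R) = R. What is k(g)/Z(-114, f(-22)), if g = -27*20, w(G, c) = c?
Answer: 122/108703 ≈ 0.0011223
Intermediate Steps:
g = -540
Z(d, h) = 6 - 39*d
k(I) = 5 + 1/(247 + I) (k(I) = 5 + 1/(I + 247) = 5 + 1/(247 + I))
k(g)/Z(-114, f(-22)) = ((1236 + 5*(-540))/(247 - 540))/(6 - 39*(-114)) = ((1236 - 2700)/(-293))/(6 + 4446) = -1/293*(-1464)/4452 = (1464/293)*(1/4452) = 122/108703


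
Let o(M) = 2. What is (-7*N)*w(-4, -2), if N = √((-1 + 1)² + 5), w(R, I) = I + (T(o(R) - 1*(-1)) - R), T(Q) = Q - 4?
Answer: -7*√5 ≈ -15.652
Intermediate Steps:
T(Q) = -4 + Q
w(R, I) = -1 + I - R (w(R, I) = I + ((-4 + (2 - 1*(-1))) - R) = I + ((-4 + (2 + 1)) - R) = I + ((-4 + 3) - R) = I + (-1 - R) = -1 + I - R)
N = √5 (N = √(0² + 5) = √(0 + 5) = √5 ≈ 2.2361)
(-7*N)*w(-4, -2) = (-7*√5)*(-1 - 2 - 1*(-4)) = (-7*√5)*(-1 - 2 + 4) = -7*√5*1 = -7*√5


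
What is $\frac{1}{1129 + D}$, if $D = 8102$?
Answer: $\frac{1}{9231} \approx 0.00010833$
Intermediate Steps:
$\frac{1}{1129 + D} = \frac{1}{1129 + 8102} = \frac{1}{9231}$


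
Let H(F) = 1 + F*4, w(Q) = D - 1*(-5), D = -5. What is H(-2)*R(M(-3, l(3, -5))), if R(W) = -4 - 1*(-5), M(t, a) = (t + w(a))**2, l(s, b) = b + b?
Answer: -7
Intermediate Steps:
w(Q) = 0 (w(Q) = -5 - 1*(-5) = -5 + 5 = 0)
l(s, b) = 2*b
M(t, a) = t**2 (M(t, a) = (t + 0)**2 = t**2)
R(W) = 1 (R(W) = -4 + 5 = 1)
H(F) = 1 + 4*F
H(-2)*R(M(-3, l(3, -5))) = (1 + 4*(-2))*1 = (1 - 8)*1 = -7*1 = -7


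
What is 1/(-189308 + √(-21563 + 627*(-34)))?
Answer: -189308/35837561745 - I*√42881/35837561745 ≈ -5.2824e-6 - 5.7782e-9*I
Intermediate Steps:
1/(-189308 + √(-21563 + 627*(-34))) = 1/(-189308 + √(-21563 - 21318)) = 1/(-189308 + √(-42881)) = 1/(-189308 + I*√42881)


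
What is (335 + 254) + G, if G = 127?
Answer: 716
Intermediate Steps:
(335 + 254) + G = (335 + 254) + 127 = 589 + 127 = 716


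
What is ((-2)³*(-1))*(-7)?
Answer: -56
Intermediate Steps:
((-2)³*(-1))*(-7) = -8*(-1)*(-7) = 8*(-7) = -56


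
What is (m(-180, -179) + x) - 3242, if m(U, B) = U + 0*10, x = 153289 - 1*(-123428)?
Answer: 273295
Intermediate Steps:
x = 276717 (x = 153289 + 123428 = 276717)
m(U, B) = U (m(U, B) = U + 0 = U)
(m(-180, -179) + x) - 3242 = (-180 + 276717) - 3242 = 276537 - 3242 = 273295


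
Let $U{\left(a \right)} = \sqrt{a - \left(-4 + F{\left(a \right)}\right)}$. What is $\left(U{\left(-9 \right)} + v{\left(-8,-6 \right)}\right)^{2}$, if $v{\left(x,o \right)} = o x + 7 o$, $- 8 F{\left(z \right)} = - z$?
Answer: $\frac{257}{8} + 3 i \sqrt{62} \approx 32.125 + 23.622 i$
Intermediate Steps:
$F{\left(z \right)} = \frac{z}{8}$ ($F{\left(z \right)} = - \frac{\left(-1\right) z}{8} = \frac{z}{8}$)
$v{\left(x,o \right)} = 7 o + o x$
$U{\left(a \right)} = \sqrt{4 + \frac{7 a}{8}}$ ($U{\left(a \right)} = \sqrt{a - \left(-4 + \frac{a}{8}\right)} = \sqrt{4 + \frac{7 a}{8}}$)
$\left(U{\left(-9 \right)} + v{\left(-8,-6 \right)}\right)^{2} = \left(\frac{\sqrt{64 + 14 \left(-9\right)}}{4} - 6 \left(7 - 8\right)\right)^{2} = \left(\frac{\sqrt{64 - 126}}{4} - -6\right)^{2} = \left(\frac{\sqrt{-62}}{4} + 6\right)^{2} = \left(\frac{i \sqrt{62}}{4} + 6\right)^{2} = \left(6 + \frac{i \sqrt{62}}{4}\right)^{2}$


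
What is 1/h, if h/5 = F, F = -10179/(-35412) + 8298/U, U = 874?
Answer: 396796/19406745 ≈ 0.020446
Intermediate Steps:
F = 3881349/396796 (F = -10179/(-35412) + 8298/874 = -10179*(-1/35412) + 8298*(1/874) = 261/908 + 4149/437 = 3881349/396796 ≈ 9.7817)
h = 19406745/396796 (h = 5*(3881349/396796) = 19406745/396796 ≈ 48.909)
1/h = 1/(19406745/396796) = 396796/19406745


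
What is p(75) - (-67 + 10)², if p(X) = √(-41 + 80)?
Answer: -3249 + √39 ≈ -3242.8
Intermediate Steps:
p(X) = √39
p(75) - (-67 + 10)² = √39 - (-67 + 10)² = √39 - 1*(-57)² = √39 - 1*3249 = √39 - 3249 = -3249 + √39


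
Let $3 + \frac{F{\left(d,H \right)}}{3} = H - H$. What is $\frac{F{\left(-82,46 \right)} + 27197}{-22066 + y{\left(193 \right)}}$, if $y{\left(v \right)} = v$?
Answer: $- \frac{27188}{21873} \approx -1.243$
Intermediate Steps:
$F{\left(d,H \right)} = -9$ ($F{\left(d,H \right)} = -9 + 3 \left(H - H\right) = -9 + 3 \cdot 0 = -9 + 0 = -9$)
$\frac{F{\left(-82,46 \right)} + 27197}{-22066 + y{\left(193 \right)}} = \frac{-9 + 27197}{-22066 + 193} = \frac{27188}{-21873} = 27188 \left(- \frac{1}{21873}\right) = - \frac{27188}{21873}$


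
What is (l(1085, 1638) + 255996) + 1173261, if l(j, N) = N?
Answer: 1430895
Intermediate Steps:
(l(1085, 1638) + 255996) + 1173261 = (1638 + 255996) + 1173261 = 257634 + 1173261 = 1430895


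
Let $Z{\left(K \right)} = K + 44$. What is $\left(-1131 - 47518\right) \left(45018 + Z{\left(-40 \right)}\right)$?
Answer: $-2190275278$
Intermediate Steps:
$Z{\left(K \right)} = 44 + K$
$\left(-1131 - 47518\right) \left(45018 + Z{\left(-40 \right)}\right) = \left(-1131 - 47518\right) \left(45018 + \left(44 - 40\right)\right) = - 48649 \left(45018 + 4\right) = \left(-48649\right) 45022 = -2190275278$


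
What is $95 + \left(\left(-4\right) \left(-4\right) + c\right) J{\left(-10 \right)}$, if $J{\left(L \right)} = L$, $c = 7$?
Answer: $-135$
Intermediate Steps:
$95 + \left(\left(-4\right) \left(-4\right) + c\right) J{\left(-10 \right)} = 95 + \left(\left(-4\right) \left(-4\right) + 7\right) \left(-10\right) = 95 + \left(16 + 7\right) \left(-10\right) = 95 + 23 \left(-10\right) = 95 - 230 = -135$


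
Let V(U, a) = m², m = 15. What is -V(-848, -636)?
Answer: -225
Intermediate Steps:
V(U, a) = 225 (V(U, a) = 15² = 225)
-V(-848, -636) = -1*225 = -225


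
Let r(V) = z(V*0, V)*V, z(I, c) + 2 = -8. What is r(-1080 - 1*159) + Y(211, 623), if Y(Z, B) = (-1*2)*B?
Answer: 11144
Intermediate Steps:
z(I, c) = -10 (z(I, c) = -2 - 8 = -10)
Y(Z, B) = -2*B
r(V) = -10*V
r(-1080 - 1*159) + Y(211, 623) = -10*(-1080 - 1*159) - 2*623 = -10*(-1080 - 159) - 1246 = -10*(-1239) - 1246 = 12390 - 1246 = 11144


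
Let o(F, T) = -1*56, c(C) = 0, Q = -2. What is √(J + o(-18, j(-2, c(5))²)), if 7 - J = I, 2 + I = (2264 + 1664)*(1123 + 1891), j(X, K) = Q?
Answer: I*√11839039 ≈ 3440.8*I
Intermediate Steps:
j(X, K) = -2
I = 11838990 (I = -2 + (2264 + 1664)*(1123 + 1891) = -2 + 3928*3014 = -2 + 11838992 = 11838990)
o(F, T) = -56
J = -11838983 (J = 7 - 1*11838990 = 7 - 11838990 = -11838983)
√(J + o(-18, j(-2, c(5))²)) = √(-11838983 - 56) = √(-11839039) = I*√11839039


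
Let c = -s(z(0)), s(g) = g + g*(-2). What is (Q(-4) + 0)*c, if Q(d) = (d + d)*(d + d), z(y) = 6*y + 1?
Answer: 64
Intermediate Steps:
z(y) = 1 + 6*y
Q(d) = 4*d² (Q(d) = (2*d)*(2*d) = 4*d²)
s(g) = -g (s(g) = g - 2*g = -g)
c = 1 (c = -(-1)*(1 + 6*0) = -(-1)*(1 + 0) = -(-1) = -1*(-1) = 1)
(Q(-4) + 0)*c = (4*(-4)² + 0)*1 = (4*16 + 0)*1 = (64 + 0)*1 = 64*1 = 64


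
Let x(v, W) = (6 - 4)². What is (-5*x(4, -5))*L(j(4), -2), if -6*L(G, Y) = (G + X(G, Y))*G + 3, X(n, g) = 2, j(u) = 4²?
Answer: 970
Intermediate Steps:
j(u) = 16
L(G, Y) = -½ - G*(2 + G)/6 (L(G, Y) = -((G + 2)*G + 3)/6 = -((2 + G)*G + 3)/6 = -(G*(2 + G) + 3)/6 = -(3 + G*(2 + G))/6 = -½ - G*(2 + G)/6)
x(v, W) = 4 (x(v, W) = 2² = 4)
(-5*x(4, -5))*L(j(4), -2) = (-5*4)*(-½ - ⅓*16 - ⅙*16²) = -20*(-½ - 16/3 - ⅙*256) = -20*(-½ - 16/3 - 128/3) = -20*(-97/2) = 970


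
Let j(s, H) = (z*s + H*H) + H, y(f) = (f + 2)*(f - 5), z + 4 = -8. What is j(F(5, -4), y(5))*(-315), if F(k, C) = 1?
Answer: 3780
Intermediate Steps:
z = -12 (z = -4 - 8 = -12)
y(f) = (-5 + f)*(2 + f) (y(f) = (2 + f)*(-5 + f) = (-5 + f)*(2 + f))
j(s, H) = H + H² - 12*s (j(s, H) = (-12*s + H*H) + H = (-12*s + H²) + H = (H² - 12*s) + H = H + H² - 12*s)
j(F(5, -4), y(5))*(-315) = ((-10 + 5² - 3*5) + (-10 + 5² - 3*5)² - 12*1)*(-315) = ((-10 + 25 - 15) + (-10 + 25 - 15)² - 12)*(-315) = (0 + 0² - 12)*(-315) = (0 + 0 - 12)*(-315) = -12*(-315) = 3780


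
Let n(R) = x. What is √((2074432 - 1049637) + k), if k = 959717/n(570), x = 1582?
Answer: 3*√285144145986/1582 ≈ 1012.6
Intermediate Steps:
n(R) = 1582
k = 959717/1582 ≈ 606.65
√((2074432 - 1049637) + k) = √((2074432 - 1049637) + 959717/1582) = √(1024795 + 959717/1582) = √(1622185407/1582) = 3*√285144145986/1582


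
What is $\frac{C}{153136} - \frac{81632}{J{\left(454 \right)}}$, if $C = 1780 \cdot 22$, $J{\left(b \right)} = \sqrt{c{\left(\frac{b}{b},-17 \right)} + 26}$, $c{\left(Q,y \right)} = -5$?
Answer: $\frac{4895}{19142} - \frac{81632 \sqrt{21}}{21} \approx -17813.0$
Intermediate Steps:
$J{\left(b \right)} = \sqrt{21}$ ($J{\left(b \right)} = \sqrt{-5 + 26} = \sqrt{21}$)
$C = 39160$
$\frac{C}{153136} - \frac{81632}{J{\left(454 \right)}} = \frac{39160}{153136} - \frac{81632}{\sqrt{21}} = 39160 \cdot \frac{1}{153136} - 81632 \frac{\sqrt{21}}{21} = \frac{4895}{19142} - \frac{81632 \sqrt{21}}{21}$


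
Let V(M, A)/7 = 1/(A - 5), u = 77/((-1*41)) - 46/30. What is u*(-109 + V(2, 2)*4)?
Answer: 148958/369 ≈ 403.68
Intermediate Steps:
u = -2098/615 (u = 77/(-41) - 46*1/30 = 77*(-1/41) - 23/15 = -77/41 - 23/15 = -2098/615 ≈ -3.4114)
V(M, A) = 7/(-5 + A) (V(M, A) = 7/(A - 5) = 7/(-5 + A))
u*(-109 + V(2, 2)*4) = -2098*(-109 + (7/(-5 + 2))*4)/615 = -2098*(-109 + (7/(-3))*4)/615 = -2098*(-109 + (7*(-⅓))*4)/615 = -2098*(-109 - 7/3*4)/615 = -2098*(-109 - 28/3)/615 = -2098/615*(-355/3) = 148958/369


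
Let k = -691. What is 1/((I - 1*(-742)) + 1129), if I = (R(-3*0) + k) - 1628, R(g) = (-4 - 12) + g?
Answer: -1/464 ≈ -0.0021552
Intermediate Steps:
R(g) = -16 + g
I = -2335 (I = ((-16 - 3*0) - 691) - 1628 = ((-16 + 0) - 691) - 1628 = (-16 - 691) - 1628 = -707 - 1628 = -2335)
1/((I - 1*(-742)) + 1129) = 1/((-2335 - 1*(-742)) + 1129) = 1/((-2335 + 742) + 1129) = 1/(-1593 + 1129) = 1/(-464) = -1/464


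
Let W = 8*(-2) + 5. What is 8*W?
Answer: -88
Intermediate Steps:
W = -11 (W = -16 + 5 = -11)
8*W = 8*(-11) = -88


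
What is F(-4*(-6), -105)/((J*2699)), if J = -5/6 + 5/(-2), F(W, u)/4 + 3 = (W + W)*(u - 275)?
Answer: 109458/13495 ≈ 8.1110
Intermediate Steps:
F(W, u) = -12 + 8*W*(-275 + u) (F(W, u) = -12 + 4*((W + W)*(u - 275)) = -12 + 4*((2*W)*(-275 + u)) = -12 + 4*(2*W*(-275 + u)) = -12 + 8*W*(-275 + u))
J = -10/3 (J = -5*1/6 + 5*(-1/2) = -5/6 - 5/2 = -10/3 ≈ -3.3333)
F(-4*(-6), -105)/((J*2699)) = (-12 - (-8800)*(-6) + 8*(-4*(-6))*(-105))/((-10/3*2699)) = (-12 - 2200*24 + 8*24*(-105))/(-26990/3) = (-12 - 52800 - 20160)*(-3/26990) = -72972*(-3/26990) = 109458/13495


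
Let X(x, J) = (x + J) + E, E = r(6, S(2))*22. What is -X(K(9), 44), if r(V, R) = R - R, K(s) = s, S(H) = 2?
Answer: -53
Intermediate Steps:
r(V, R) = 0
E = 0 (E = 0*22 = 0)
X(x, J) = J + x (X(x, J) = (x + J) + 0 = (J + x) + 0 = J + x)
-X(K(9), 44) = -(44 + 9) = -1*53 = -53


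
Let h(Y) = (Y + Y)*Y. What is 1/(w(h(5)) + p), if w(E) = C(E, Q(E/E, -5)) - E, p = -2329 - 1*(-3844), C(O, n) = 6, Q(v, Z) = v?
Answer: 1/1471 ≈ 0.00067981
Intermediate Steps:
h(Y) = 2*Y² (h(Y) = (2*Y)*Y = 2*Y²)
p = 1515 (p = -2329 + 3844 = 1515)
w(E) = 6 - E
1/(w(h(5)) + p) = 1/((6 - 2*5²) + 1515) = 1/((6 - 2*25) + 1515) = 1/((6 - 1*50) + 1515) = 1/((6 - 50) + 1515) = 1/(-44 + 1515) = 1/1471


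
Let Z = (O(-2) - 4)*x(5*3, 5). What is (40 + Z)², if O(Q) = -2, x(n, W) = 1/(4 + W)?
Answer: 13924/9 ≈ 1547.1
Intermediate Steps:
Z = -⅔ (Z = (-2 - 4)/(4 + 5) = -6/9 = -6*⅑ = -⅔ ≈ -0.66667)
(40 + Z)² = (40 - ⅔)² = (118/3)² = 13924/9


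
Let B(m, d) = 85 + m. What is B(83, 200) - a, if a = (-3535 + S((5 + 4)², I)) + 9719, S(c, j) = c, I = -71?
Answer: -6097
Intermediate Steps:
a = 6265 (a = (-3535 + (5 + 4)²) + 9719 = (-3535 + 9²) + 9719 = (-3535 + 81) + 9719 = -3454 + 9719 = 6265)
B(83, 200) - a = (85 + 83) - 1*6265 = 168 - 6265 = -6097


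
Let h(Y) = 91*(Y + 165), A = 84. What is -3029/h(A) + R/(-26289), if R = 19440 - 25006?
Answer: 51829/664083 ≈ 0.078046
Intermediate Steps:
h(Y) = 15015 + 91*Y (h(Y) = 91*(165 + Y) = 15015 + 91*Y)
R = -5566
-3029/h(A) + R/(-26289) = -3029/(15015 + 91*84) - 5566/(-26289) = -3029/(15015 + 7644) - 5566*(-1/26289) = -3029/22659 + 242/1143 = -3029*1/22659 + 242/1143 = -233/1743 + 242/1143 = 51829/664083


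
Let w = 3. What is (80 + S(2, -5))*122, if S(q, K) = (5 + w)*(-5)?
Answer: 4880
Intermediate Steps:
S(q, K) = -40 (S(q, K) = (5 + 3)*(-5) = 8*(-5) = -40)
(80 + S(2, -5))*122 = (80 - 40)*122 = 40*122 = 4880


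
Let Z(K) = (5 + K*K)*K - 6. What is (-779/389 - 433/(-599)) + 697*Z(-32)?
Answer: -5348767337162/233011 ≈ -2.2955e+7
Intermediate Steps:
Z(K) = -6 + K*(5 + K**2) (Z(K) = (5 + K**2)*K - 6 = K*(5 + K**2) - 6 = -6 + K*(5 + K**2))
(-779/389 - 433/(-599)) + 697*Z(-32) = (-779/389 - 433/(-599)) + 697*(-6 + (-32)**3 + 5*(-32)) = (-779*1/389 - 433*(-1/599)) + 697*(-6 - 32768 - 160) = (-779/389 + 433/599) + 697*(-32934) = -298184/233011 - 22954998 = -5348767337162/233011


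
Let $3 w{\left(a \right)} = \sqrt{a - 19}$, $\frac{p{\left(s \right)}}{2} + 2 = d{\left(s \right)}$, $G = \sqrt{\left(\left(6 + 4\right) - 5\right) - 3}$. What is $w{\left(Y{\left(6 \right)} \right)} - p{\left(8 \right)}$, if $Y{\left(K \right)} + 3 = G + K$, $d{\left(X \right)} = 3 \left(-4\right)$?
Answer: $28 + \frac{\sqrt{-16 + \sqrt{2}}}{3} \approx 28.0 + 1.273 i$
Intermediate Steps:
$G = \sqrt{2}$ ($G = \sqrt{\left(10 - 5\right) - 3} = \sqrt{5 - 3} = \sqrt{2} \approx 1.4142$)
$d{\left(X \right)} = -12$
$p{\left(s \right)} = -28$ ($p{\left(s \right)} = -4 + 2 \left(-12\right) = -4 - 24 = -28$)
$Y{\left(K \right)} = -3 + K + \sqrt{2}$ ($Y{\left(K \right)} = -3 + \left(\sqrt{2} + K\right) = -3 + \left(K + \sqrt{2}\right) = -3 + K + \sqrt{2}$)
$w{\left(a \right)} = \frac{\sqrt{-19 + a}}{3}$ ($w{\left(a \right)} = \frac{\sqrt{a - 19}}{3} = \frac{\sqrt{-19 + a}}{3}$)
$w{\left(Y{\left(6 \right)} \right)} - p{\left(8 \right)} = \frac{\sqrt{-19 + \left(-3 + 6 + \sqrt{2}\right)}}{3} - -28 = \frac{\sqrt{-19 + \left(3 + \sqrt{2}\right)}}{3} + 28 = \frac{\sqrt{-16 + \sqrt{2}}}{3} + 28 = 28 + \frac{\sqrt{-16 + \sqrt{2}}}{3}$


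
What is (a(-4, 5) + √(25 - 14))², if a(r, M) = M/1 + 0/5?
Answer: (5 + √11)² ≈ 69.166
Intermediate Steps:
a(r, M) = M (a(r, M) = M*1 + 0*(⅕) = M + 0 = M)
(a(-4, 5) + √(25 - 14))² = (5 + √(25 - 14))² = (5 + √11)²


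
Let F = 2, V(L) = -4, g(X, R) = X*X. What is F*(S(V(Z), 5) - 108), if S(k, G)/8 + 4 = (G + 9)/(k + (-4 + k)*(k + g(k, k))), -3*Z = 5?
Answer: -7056/25 ≈ -282.24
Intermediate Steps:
Z = -5/3 (Z = -1/3*5 = -5/3 ≈ -1.6667)
g(X, R) = X**2
S(k, G) = -32 + 8*(9 + G)/(k + (-4 + k)*(k + k**2)) (S(k, G) = -32 + 8*((G + 9)/(k + (-4 + k)*(k + k**2))) = -32 + 8*((9 + G)/(k + (-4 + k)*(k + k**2))) = -32 + 8*(9 + G)/(k + (-4 + k)*(k + k**2)))
F*(S(V(Z), 5) - 108) = 2*(8*(9 + 5 - 4*(-4)**3 + 12*(-4) + 12*(-4)**2)/(-4*(-3 + (-4)**2 - 3*(-4))) - 108) = 2*(8*(-1/4)*(9 + 5 - 4*(-64) - 48 + 12*16)/(-3 + 16 + 12) - 108) = 2*(8*(-1/4)*(9 + 5 + 256 - 48 + 192)/25 - 108) = 2*(8*(-1/4)*(1/25)*414 - 108) = 2*(-828/25 - 108) = 2*(-3528/25) = -7056/25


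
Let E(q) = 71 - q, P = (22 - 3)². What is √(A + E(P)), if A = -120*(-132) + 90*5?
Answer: 40*√10 ≈ 126.49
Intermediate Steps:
P = 361 (P = 19² = 361)
A = 16290 (A = 15840 + 450 = 16290)
√(A + E(P)) = √(16290 + (71 - 1*361)) = √(16290 + (71 - 361)) = √(16290 - 290) = √16000 = 40*√10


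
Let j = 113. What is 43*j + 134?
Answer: 4993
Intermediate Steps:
43*j + 134 = 43*113 + 134 = 4859 + 134 = 4993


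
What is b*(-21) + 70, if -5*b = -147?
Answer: -2737/5 ≈ -547.40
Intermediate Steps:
b = 147/5 (b = -⅕*(-147) = 147/5 ≈ 29.400)
b*(-21) + 70 = (147/5)*(-21) + 70 = -3087/5 + 70 = -2737/5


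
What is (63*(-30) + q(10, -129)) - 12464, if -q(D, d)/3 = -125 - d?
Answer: -14366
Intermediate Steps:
q(D, d) = 375 + 3*d (q(D, d) = -3*(-125 - d) = 375 + 3*d)
(63*(-30) + q(10, -129)) - 12464 = (63*(-30) + (375 + 3*(-129))) - 12464 = (-1890 + (375 - 387)) - 12464 = (-1890 - 12) - 12464 = -1902 - 12464 = -14366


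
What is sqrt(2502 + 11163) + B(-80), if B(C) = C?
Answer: -80 + sqrt(13665) ≈ 36.897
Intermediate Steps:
sqrt(2502 + 11163) + B(-80) = sqrt(2502 + 11163) - 80 = sqrt(13665) - 80 = -80 + sqrt(13665)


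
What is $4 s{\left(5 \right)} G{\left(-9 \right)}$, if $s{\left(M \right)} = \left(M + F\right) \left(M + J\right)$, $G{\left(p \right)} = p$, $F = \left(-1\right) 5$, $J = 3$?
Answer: $0$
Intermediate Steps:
$F = -5$
$s{\left(M \right)} = \left(-5 + M\right) \left(3 + M\right)$ ($s{\left(M \right)} = \left(M - 5\right) \left(M + 3\right) = \left(-5 + M\right) \left(3 + M\right)$)
$4 s{\left(5 \right)} G{\left(-9 \right)} = 4 \left(-15 + 5^{2} - 10\right) \left(-9\right) = 4 \left(-15 + 25 - 10\right) \left(-9\right) = 4 \cdot 0 \left(-9\right) = 0 \left(-9\right) = 0$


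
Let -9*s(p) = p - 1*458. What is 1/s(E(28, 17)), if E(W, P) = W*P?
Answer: -1/2 ≈ -0.50000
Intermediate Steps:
E(W, P) = P*W
s(p) = 458/9 - p/9 (s(p) = -(p - 1*458)/9 = -(p - 458)/9 = -(-458 + p)/9 = 458/9 - p/9)
1/s(E(28, 17)) = 1/(458/9 - 17*28/9) = 1/(458/9 - 1/9*476) = 1/(458/9 - 476/9) = 1/(-2) = -1/2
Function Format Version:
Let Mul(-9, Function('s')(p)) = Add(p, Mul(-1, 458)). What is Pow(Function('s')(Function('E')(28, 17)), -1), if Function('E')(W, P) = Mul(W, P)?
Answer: Rational(-1, 2) ≈ -0.50000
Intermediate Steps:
Function('E')(W, P) = Mul(P, W)
Function('s')(p) = Add(Rational(458, 9), Mul(Rational(-1, 9), p)) (Function('s')(p) = Mul(Rational(-1, 9), Add(p, Mul(-1, 458))) = Mul(Rational(-1, 9), Add(p, -458)) = Mul(Rational(-1, 9), Add(-458, p)) = Add(Rational(458, 9), Mul(Rational(-1, 9), p)))
Pow(Function('s')(Function('E')(28, 17)), -1) = Pow(Add(Rational(458, 9), Mul(Rational(-1, 9), Mul(17, 28))), -1) = Pow(Add(Rational(458, 9), Mul(Rational(-1, 9), 476)), -1) = Pow(Add(Rational(458, 9), Rational(-476, 9)), -1) = Pow(-2, -1) = Rational(-1, 2)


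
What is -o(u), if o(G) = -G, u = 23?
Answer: 23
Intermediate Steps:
-o(u) = -(-1)*23 = -1*(-23) = 23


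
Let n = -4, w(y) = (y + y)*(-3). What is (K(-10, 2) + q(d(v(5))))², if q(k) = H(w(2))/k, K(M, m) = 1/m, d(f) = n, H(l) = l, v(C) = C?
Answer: 49/4 ≈ 12.250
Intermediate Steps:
w(y) = -6*y (w(y) = (2*y)*(-3) = -6*y)
d(f) = -4
q(k) = -12/k (q(k) = (-6*2)/k = -12/k)
(K(-10, 2) + q(d(v(5))))² = (1/2 - 12/(-4))² = (½ - 12*(-¼))² = (½ + 3)² = (7/2)² = 49/4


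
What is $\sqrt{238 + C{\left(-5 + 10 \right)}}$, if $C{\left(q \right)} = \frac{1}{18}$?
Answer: $\frac{\sqrt{8570}}{6} \approx 15.429$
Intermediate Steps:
$C{\left(q \right)} = \frac{1}{18}$
$\sqrt{238 + C{\left(-5 + 10 \right)}} = \sqrt{238 + \frac{1}{18}} = \sqrt{\frac{4285}{18}} = \frac{\sqrt{8570}}{6}$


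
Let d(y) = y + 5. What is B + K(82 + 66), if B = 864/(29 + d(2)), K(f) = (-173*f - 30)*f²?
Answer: -561487112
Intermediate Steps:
d(y) = 5 + y
K(f) = f²*(-30 - 173*f) (K(f) = (-30 - 173*f)*f² = f²*(-30 - 173*f))
B = 24 (B = 864/(29 + (5 + 2)) = 864/(29 + 7) = 864/36 = 864*(1/36) = 24)
B + K(82 + 66) = 24 + (82 + 66)²*(-30 - 173*(82 + 66)) = 24 + 148²*(-30 - 173*148) = 24 + 21904*(-30 - 25604) = 24 + 21904*(-25634) = 24 - 561487136 = -561487112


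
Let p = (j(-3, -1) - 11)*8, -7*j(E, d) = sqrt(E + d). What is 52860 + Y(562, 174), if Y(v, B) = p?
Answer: 52772 - 16*I/7 ≈ 52772.0 - 2.2857*I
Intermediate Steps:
j(E, d) = -sqrt(E + d)/7
p = -88 - 16*I/7 (p = (-sqrt(-3 - 1)/7 - 11)*8 = (-2*I/7 - 11)*8 = (-11 - 2*I/7)*8 = -88 - 16*I/7 ≈ -88.0 - 2.2857*I)
Y(v, B) = -88 - 16*I/7
52860 + Y(562, 174) = 52860 + (-88 - 16*I/7) = 52772 - 16*I/7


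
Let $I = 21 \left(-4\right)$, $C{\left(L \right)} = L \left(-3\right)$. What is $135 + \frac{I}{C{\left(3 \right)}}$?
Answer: $\frac{433}{3} \approx 144.33$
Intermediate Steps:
$C{\left(L \right)} = - 3 L$
$I = -84$
$135 + \frac{I}{C{\left(3 \right)}} = 135 - \frac{84}{\left(-3\right) 3} = 135 - \frac{84}{-9} = 135 - - \frac{28}{3} = 135 + \frac{28}{3} = \frac{433}{3}$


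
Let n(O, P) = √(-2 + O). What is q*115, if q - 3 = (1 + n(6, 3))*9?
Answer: 3450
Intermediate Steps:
q = 30 (q = 3 + (1 + √(-2 + 6))*9 = 3 + (1 + √4)*9 = 3 + (1 + 2)*9 = 3 + 3*9 = 3 + 27 = 30)
q*115 = 30*115 = 3450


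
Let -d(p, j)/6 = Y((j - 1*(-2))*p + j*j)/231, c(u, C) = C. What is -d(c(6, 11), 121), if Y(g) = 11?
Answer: 2/7 ≈ 0.28571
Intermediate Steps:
d(p, j) = -2/7 (d(p, j) = -66/231 = -6*1/21 = -2/7)
-d(c(6, 11), 121) = -1*(-2/7) = 2/7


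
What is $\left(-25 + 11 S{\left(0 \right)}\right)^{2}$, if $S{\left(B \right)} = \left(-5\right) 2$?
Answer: $18225$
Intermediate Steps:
$S{\left(B \right)} = -10$
$\left(-25 + 11 S{\left(0 \right)}\right)^{2} = \left(-25 + 11 \left(-10\right)\right)^{2} = \left(-25 - 110\right)^{2} = \left(-135\right)^{2} = 18225$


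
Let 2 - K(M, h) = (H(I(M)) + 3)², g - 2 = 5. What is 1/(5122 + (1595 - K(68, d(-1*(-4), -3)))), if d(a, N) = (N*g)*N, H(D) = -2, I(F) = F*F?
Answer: 1/6716 ≈ 0.00014890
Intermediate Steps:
g = 7 (g = 2 + 5 = 7)
I(F) = F²
d(a, N) = 7*N² (d(a, N) = (N*7)*N = (7*N)*N = 7*N²)
K(M, h) = 1 (K(M, h) = 2 - (-2 + 3)² = 2 - 1*1² = 2 - 1*1 = 2 - 1 = 1)
1/(5122 + (1595 - K(68, d(-1*(-4), -3)))) = 1/(5122 + (1595 - 1*1)) = 1/(5122 + (1595 - 1)) = 1/(5122 + 1594) = 1/6716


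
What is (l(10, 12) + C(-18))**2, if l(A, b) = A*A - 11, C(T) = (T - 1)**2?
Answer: 202500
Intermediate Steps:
C(T) = (-1 + T)**2
l(A, b) = -11 + A**2 (l(A, b) = A**2 - 11 = -11 + A**2)
(l(10, 12) + C(-18))**2 = ((-11 + 10**2) + (-1 - 18)**2)**2 = ((-11 + 100) + (-19)**2)**2 = (89 + 361)**2 = 450**2 = 202500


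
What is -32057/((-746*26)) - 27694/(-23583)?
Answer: 1293153055/457415868 ≈ 2.8271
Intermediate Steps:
-32057/((-746*26)) - 27694/(-23583) = -32057/(-19396) - 27694*(-1/23583) = -32057*(-1/19396) + 27694/23583 = 32057/19396 + 27694/23583 = 1293153055/457415868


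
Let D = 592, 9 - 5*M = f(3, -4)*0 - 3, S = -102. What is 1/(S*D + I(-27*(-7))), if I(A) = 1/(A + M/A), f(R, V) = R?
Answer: -59539/3595202661 ≈ -1.6561e-5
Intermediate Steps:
M = 12/5 (M = 9/5 - (3*0 - 3)/5 = 9/5 - (0 - 3)/5 = 9/5 - ⅕*(-3) = 9/5 + ⅗ = 12/5 ≈ 2.4000)
I(A) = 1/(A + 12/(5*A))
1/(S*D + I(-27*(-7))) = 1/(-102*592 + 5*(-27*(-7))/(12 + 5*(-27*(-7))²)) = 1/(-60384 + 5*189/(12 + 5*189²)) = 1/(-60384 + 5*189/(12 + 5*35721)) = 1/(-60384 + 5*189/(12 + 178605)) = 1/(-60384 + 5*189/178617) = 1/(-60384 + 5*189*(1/178617)) = 1/(-60384 + 315/59539) = 1/(-3595202661/59539) = -59539/3595202661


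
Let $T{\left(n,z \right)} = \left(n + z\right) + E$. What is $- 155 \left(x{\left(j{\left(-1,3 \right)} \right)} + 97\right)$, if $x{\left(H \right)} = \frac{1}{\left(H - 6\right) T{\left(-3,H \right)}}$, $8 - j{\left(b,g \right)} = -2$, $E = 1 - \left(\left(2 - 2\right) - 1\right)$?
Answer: $- \frac{541415}{36} \approx -15039.0$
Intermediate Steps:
$E = 2$ ($E = 1 - \left(0 - 1\right) = 1 - -1 = 1 + 1 = 2$)
$T{\left(n,z \right)} = 2 + n + z$ ($T{\left(n,z \right)} = \left(n + z\right) + 2 = 2 + n + z$)
$j{\left(b,g \right)} = 10$ ($j{\left(b,g \right)} = 8 - -2 = 8 + 2 = 10$)
$x{\left(H \right)} = \frac{1}{\left(-1 + H\right) \left(-6 + H\right)}$ ($x{\left(H \right)} = \frac{1}{\left(H - 6\right) \left(2 - 3 + H\right)} = \frac{1}{\left(-6 + H\right) \left(-1 + H\right)} = \frac{1}{\left(-1 + H\right) \left(-6 + H\right)}$)
$- 155 \left(x{\left(j{\left(-1,3 \right)} \right)} + 97\right) = - 155 \left(\frac{1}{\left(-1 + 10\right) \left(-6 + 10\right)} + 97\right) = - 155 \left(\frac{1}{9 \cdot 4} + 97\right) = - 155 \left(\frac{1}{9} \cdot \frac{1}{4} + 97\right) = - 155 \left(\frac{1}{36} + 97\right) = \left(-155\right) \frac{3493}{36} = - \frac{541415}{36}$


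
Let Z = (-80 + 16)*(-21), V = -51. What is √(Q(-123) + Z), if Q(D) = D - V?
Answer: 2*√318 ≈ 35.665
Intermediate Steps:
Q(D) = 51 + D (Q(D) = D - 1*(-51) = D + 51 = 51 + D)
Z = 1344 (Z = -64*(-21) = 1344)
√(Q(-123) + Z) = √((51 - 123) + 1344) = √(-72 + 1344) = √1272 = 2*√318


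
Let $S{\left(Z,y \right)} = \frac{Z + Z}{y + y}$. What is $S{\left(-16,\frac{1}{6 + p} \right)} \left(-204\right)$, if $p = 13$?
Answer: $62016$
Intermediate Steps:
$S{\left(Z,y \right)} = \frac{Z}{y}$ ($S{\left(Z,y \right)} = \frac{2 Z}{2 y} = 2 Z \frac{1}{2 y} = \frac{Z}{y}$)
$S{\left(-16,\frac{1}{6 + p} \right)} \left(-204\right) = - \frac{16}{\frac{1}{6 + 13}} \left(-204\right) = - \frac{16}{\frac{1}{19}} \left(-204\right) = - 16 \frac{1}{\frac{1}{19}} \left(-204\right) = \left(-16\right) 19 \left(-204\right) = \left(-304\right) \left(-204\right) = 62016$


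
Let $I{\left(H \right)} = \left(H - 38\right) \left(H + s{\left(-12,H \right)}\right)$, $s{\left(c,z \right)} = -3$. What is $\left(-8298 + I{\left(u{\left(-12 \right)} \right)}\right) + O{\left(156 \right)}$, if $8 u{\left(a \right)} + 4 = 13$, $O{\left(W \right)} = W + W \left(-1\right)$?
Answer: $- \frac{526647}{64} \approx -8228.9$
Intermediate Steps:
$O{\left(W \right)} = 0$ ($O{\left(W \right)} = W - W = 0$)
$u{\left(a \right)} = \frac{9}{8}$ ($u{\left(a \right)} = - \frac{1}{2} + \frac{1}{8} \cdot 13 = - \frac{1}{2} + \frac{13}{8} = \frac{9}{8}$)
$I{\left(H \right)} = \left(-38 + H\right) \left(-3 + H\right)$ ($I{\left(H \right)} = \left(H - 38\right) \left(H - 3\right) = \left(-38 + H\right) \left(-3 + H\right)$)
$\left(-8298 + I{\left(u{\left(-12 \right)} \right)}\right) + O{\left(156 \right)} = \left(-8298 + \left(114 + \left(\frac{9}{8}\right)^{2} - \frac{369}{8}\right)\right) + 0 = \left(-8298 + \left(114 + \frac{81}{64} - \frac{369}{8}\right)\right) + 0 = \left(-8298 + \frac{4425}{64}\right) + 0 = - \frac{526647}{64} + 0 = - \frac{526647}{64}$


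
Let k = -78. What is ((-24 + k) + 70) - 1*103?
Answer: -135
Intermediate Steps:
((-24 + k) + 70) - 1*103 = ((-24 - 78) + 70) - 1*103 = (-102 + 70) - 103 = -32 - 103 = -135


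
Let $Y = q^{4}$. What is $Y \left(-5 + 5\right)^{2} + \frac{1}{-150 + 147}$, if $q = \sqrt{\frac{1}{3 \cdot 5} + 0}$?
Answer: $- \frac{1}{3} \approx -0.33333$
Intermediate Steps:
$q = \frac{\sqrt{15}}{15}$ ($q = \sqrt{\frac{1}{3} \cdot \frac{1}{5} + 0} = \sqrt{\frac{1}{15} + 0} = \sqrt{\frac{1}{15}} = \frac{\sqrt{15}}{15} \approx 0.2582$)
$Y = \frac{1}{225}$ ($Y = \left(\frac{\sqrt{15}}{15}\right)^{4} = \frac{1}{225} \approx 0.0044444$)
$Y \left(-5 + 5\right)^{2} + \frac{1}{-150 + 147} = \frac{\left(-5 + 5\right)^{2}}{225} + \frac{1}{-150 + 147} = \frac{0^{2}}{225} + \frac{1}{-3} = \frac{1}{225} \cdot 0 - \frac{1}{3} = 0 - \frac{1}{3} = - \frac{1}{3}$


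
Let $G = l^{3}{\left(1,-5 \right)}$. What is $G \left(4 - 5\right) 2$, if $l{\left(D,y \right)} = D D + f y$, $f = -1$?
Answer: $-432$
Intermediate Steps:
$l{\left(D,y \right)} = D^{2} - y$ ($l{\left(D,y \right)} = D D - y = D^{2} - y$)
$G = 216$ ($G = \left(1^{2} - -5\right)^{3} = \left(1 + 5\right)^{3} = 6^{3} = 216$)
$G \left(4 - 5\right) 2 = 216 \left(4 - 5\right) 2 = 216 \left(\left(-1\right) 2\right) = 216 \left(-2\right) = -432$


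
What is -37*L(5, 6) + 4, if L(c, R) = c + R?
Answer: -403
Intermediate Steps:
L(c, R) = R + c
-37*L(5, 6) + 4 = -37*(6 + 5) + 4 = -37*11 + 4 = -407 + 4 = -403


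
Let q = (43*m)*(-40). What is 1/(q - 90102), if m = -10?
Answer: -1/72902 ≈ -1.3717e-5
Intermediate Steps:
q = 17200 (q = (43*(-10))*(-40) = -430*(-40) = 17200)
1/(q - 90102) = 1/(17200 - 90102) = 1/(-72902) = -1/72902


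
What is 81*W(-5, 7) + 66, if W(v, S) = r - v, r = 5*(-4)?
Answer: -1149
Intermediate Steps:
r = -20
W(v, S) = -20 - v
81*W(-5, 7) + 66 = 81*(-20 - 1*(-5)) + 66 = 81*(-20 + 5) + 66 = 81*(-15) + 66 = -1215 + 66 = -1149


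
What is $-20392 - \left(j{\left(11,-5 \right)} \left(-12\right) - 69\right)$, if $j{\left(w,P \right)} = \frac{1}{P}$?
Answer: $- \frac{101627}{5} \approx -20325.0$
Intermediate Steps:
$-20392 - \left(j{\left(11,-5 \right)} \left(-12\right) - 69\right) = -20392 - \left(\frac{1}{-5} \left(-12\right) - 69\right) = -20392 - \left(\left(- \frac{1}{5}\right) \left(-12\right) - 69\right) = -20392 - \left(\frac{12}{5} - 69\right) = -20392 - - \frac{333}{5} = -20392 + \frac{333}{5} = - \frac{101627}{5}$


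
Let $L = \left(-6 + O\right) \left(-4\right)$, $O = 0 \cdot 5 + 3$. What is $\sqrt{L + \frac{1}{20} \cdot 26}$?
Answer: $\frac{\sqrt{1330}}{10} \approx 3.6469$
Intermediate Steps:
$O = 3$ ($O = 0 + 3 = 3$)
$L = 12$ ($L = \left(-6 + 3\right) \left(-4\right) = \left(-3\right) \left(-4\right) = 12$)
$\sqrt{L + \frac{1}{20} \cdot 26} = \sqrt{12 + \frac{1}{20} \cdot 26} = \sqrt{12 + \frac{13}{10}} = \sqrt{\frac{133}{10}} = \frac{\sqrt{1330}}{10}$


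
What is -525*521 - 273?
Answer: -273798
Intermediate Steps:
-525*521 - 273 = -273525 - 273 = -273798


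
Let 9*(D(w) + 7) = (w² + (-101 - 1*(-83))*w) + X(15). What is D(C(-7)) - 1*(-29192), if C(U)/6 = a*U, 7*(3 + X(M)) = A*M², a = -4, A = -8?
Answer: 671078/21 ≈ 31956.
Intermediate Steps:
X(M) = -3 - 8*M²/7 (X(M) = -3 + (-8*M²)/7 = -3 - 8*M²/7)
C(U) = -24*U (C(U) = 6*(-4*U) = -24*U)
D(w) = -754/21 - 2*w + w²/9 (D(w) = -7 + ((w² + (-101 - 1*(-83))*w) + (-3 - 8/7*15²))/9 = -7 + ((w² + (-101 + 83)*w) + (-3 - 8/7*225))/9 = -7 + ((w² - 18*w) + (-3 - 1800/7))/9 = -7 + ((w² - 18*w) - 1821/7)/9 = -7 + (-1821/7 + w² - 18*w)/9 = -7 + (-607/21 - 2*w + w²/9) = -754/21 - 2*w + w²/9)
D(C(-7)) - 1*(-29192) = (-754/21 - (-48)*(-7) + (-24*(-7))²/9) - 1*(-29192) = (-754/21 - 2*168 + (⅑)*168²) + 29192 = (-754/21 - 336 + (⅑)*28224) + 29192 = (-754/21 - 336 + 3136) + 29192 = 58046/21 + 29192 = 671078/21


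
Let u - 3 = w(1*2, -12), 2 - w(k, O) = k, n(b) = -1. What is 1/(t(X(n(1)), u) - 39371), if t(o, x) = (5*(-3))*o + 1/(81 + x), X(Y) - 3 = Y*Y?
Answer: -84/3312203 ≈ -2.5361e-5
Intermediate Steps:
w(k, O) = 2 - k
u = 3 (u = 3 + (2 - 2) = 3 + 0 = 3)
X(Y) = 3 + Y**2 (X(Y) = 3 + Y*Y = 3 + Y**2)
t(o, x) = 1/(81 + x) - 15*o (t(o, x) = -15*o + 1/(81 + x) = 1/(81 + x) - 15*o)
1/(t(X(n(1)), u) - 39371) = 1/((1 - 1215*(3 + (-1)**2) - 15*(3 + (-1)**2)*3)/(81 + 3) - 39371) = 1/((1 - 1215*(3 + 1) - 15*(3 + 1)*3)/84 - 39371) = 1/((1 - 1215*4 - 15*4*3)/84 - 39371) = 1/((1 - 4860 - 180)/84 - 39371) = 1/((1/84)*(-5039) - 39371) = 1/(-5039/84 - 39371) = 1/(-3312203/84) = -84/3312203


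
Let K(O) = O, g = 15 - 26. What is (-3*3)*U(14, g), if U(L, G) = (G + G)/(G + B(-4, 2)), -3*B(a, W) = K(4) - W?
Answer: -594/35 ≈ -16.971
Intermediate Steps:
g = -11
B(a, W) = -4/3 + W/3 (B(a, W) = -(4 - W)/3 = -4/3 + W/3)
U(L, G) = 2*G/(-2/3 + G) (U(L, G) = (G + G)/(G + (-4/3 + (1/3)*2)) = (2*G)/(G + (-4/3 + 2/3)) = (2*G)/(G - 2/3) = (2*G)/(-2/3 + G) = 2*G/(-2/3 + G))
(-3*3)*U(14, g) = (-3*3)*(6*(-11)/(-2 + 3*(-11))) = -54*(-11)/(-2 - 33) = -54*(-11)/(-35) = -54*(-11)*(-1)/35 = -9*66/35 = -594/35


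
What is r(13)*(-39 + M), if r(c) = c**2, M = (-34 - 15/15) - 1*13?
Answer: -14703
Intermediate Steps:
M = -48 (M = (-34 - 15*1/15) - 13 = (-34 - 1) - 13 = -35 - 13 = -48)
r(13)*(-39 + M) = 13**2*(-39 - 48) = 169*(-87) = -14703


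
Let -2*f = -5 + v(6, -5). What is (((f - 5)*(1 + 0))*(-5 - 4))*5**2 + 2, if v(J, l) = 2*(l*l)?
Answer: 12379/2 ≈ 6189.5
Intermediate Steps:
v(J, l) = 2*l**2
f = -45/2 (f = -(-5 + 2*(-5)**2)/2 = -(-5 + 2*25)/2 = -(-5 + 50)/2 = -1/2*45 = -45/2 ≈ -22.500)
(((f - 5)*(1 + 0))*(-5 - 4))*5**2 + 2 = (((-45/2 - 5)*(1 + 0))*(-5 - 4))*5**2 + 2 = (-55/2*1*(-9))*25 + 2 = -55/2*(-9)*25 + 2 = (495/2)*25 + 2 = 12375/2 + 2 = 12379/2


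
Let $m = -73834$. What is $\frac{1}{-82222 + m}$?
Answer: $- \frac{1}{156056} \approx -6.408 \cdot 10^{-6}$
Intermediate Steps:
$\frac{1}{-82222 + m} = \frac{1}{-82222 - 73834} = \frac{1}{-156056} = - \frac{1}{156056}$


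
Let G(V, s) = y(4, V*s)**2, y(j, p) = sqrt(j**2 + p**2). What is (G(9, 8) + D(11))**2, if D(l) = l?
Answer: 27154521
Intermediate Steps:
G(V, s) = 16 + V**2*s**2 (G(V, s) = (sqrt(4**2 + (V*s)**2))**2 = (sqrt(16 + V**2*s**2))**2 = 16 + V**2*s**2)
(G(9, 8) + D(11))**2 = ((16 + 9**2*8**2) + 11)**2 = ((16 + 81*64) + 11)**2 = ((16 + 5184) + 11)**2 = (5200 + 11)**2 = 5211**2 = 27154521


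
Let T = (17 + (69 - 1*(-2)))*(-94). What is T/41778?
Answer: -376/1899 ≈ -0.19800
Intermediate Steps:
T = -8272 (T = (17 + (69 + 2))*(-94) = (17 + 71)*(-94) = 88*(-94) = -8272)
T/41778 = -8272/41778 = -8272*1/41778 = -376/1899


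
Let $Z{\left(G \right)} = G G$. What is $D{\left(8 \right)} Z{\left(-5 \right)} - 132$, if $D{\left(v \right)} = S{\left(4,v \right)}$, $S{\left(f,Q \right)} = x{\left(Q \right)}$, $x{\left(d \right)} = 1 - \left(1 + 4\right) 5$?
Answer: $-732$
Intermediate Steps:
$Z{\left(G \right)} = G^{2}$
$x{\left(d \right)} = -24$ ($x{\left(d \right)} = 1 - 5 \cdot 5 = 1 - 25 = -24$)
$S{\left(f,Q \right)} = -24$
$D{\left(v \right)} = -24$
$D{\left(8 \right)} Z{\left(-5 \right)} - 132 = - 24 \left(-5\right)^{2} - 132 = \left(-24\right) 25 - 132 = -600 - 132 = -732$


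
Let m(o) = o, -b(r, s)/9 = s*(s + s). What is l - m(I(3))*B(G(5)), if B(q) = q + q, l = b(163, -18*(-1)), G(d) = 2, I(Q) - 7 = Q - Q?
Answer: -5860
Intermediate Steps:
I(Q) = 7 (I(Q) = 7 + (Q - Q) = 7 + 0 = 7)
b(r, s) = -18*s² (b(r, s) = -9*s*(s + s) = -9*s*2*s = -18*s²)
l = -5832 (l = -18*(-18*(-1))² = -18*18² = -18*324 = -5832)
B(q) = 2*q
l - m(I(3))*B(G(5)) = -5832 - 7*2*2 = -5832 - 7*4 = -5832 - 1*28 = -5832 - 28 = -5860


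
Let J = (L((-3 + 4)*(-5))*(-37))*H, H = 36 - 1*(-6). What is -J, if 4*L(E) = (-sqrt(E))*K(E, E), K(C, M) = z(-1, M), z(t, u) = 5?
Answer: -3885*I*sqrt(5)/2 ≈ -4343.6*I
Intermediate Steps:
K(C, M) = 5
H = 42 (H = 36 + 6 = 42)
L(E) = -5*sqrt(E)/4 (L(E) = (-sqrt(E)*5)/4 = (-5*sqrt(E))/4 = -5*sqrt(E)/4)
J = 3885*I*sqrt(5)/2 (J = (-5*I*sqrt(5)*sqrt(-3 + 4)/4*(-37))*42 = (-5*I*sqrt(5)/4*(-37))*42 = (185*I*sqrt(5)/4)*42 = 3885*I*sqrt(5)/2 ≈ 4343.6*I)
-J = -3885*I*sqrt(5)/2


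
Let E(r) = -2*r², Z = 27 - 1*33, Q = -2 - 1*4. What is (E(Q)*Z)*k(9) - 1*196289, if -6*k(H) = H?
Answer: -196937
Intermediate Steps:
Q = -6 (Q = -2 - 4 = -6)
k(H) = -H/6
Z = -6 (Z = 27 - 33 = -6)
(E(Q)*Z)*k(9) - 1*196289 = (-2*(-6)²*(-6))*(-⅙*9) - 1*196289 = (-2*36*(-6))*(-3/2) - 196289 = -72*(-6)*(-3/2) - 196289 = 432*(-3/2) - 196289 = -648 - 196289 = -196937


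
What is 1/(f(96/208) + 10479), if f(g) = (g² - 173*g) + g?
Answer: 169/1757571 ≈ 9.6155e-5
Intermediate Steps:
f(g) = g² - 172*g
1/(f(96/208) + 10479) = 1/((96/208)*(-172 + 96/208) + 10479) = 1/((96*(1/208))*(-172 + 96*(1/208)) + 10479) = 1/(6*(-172 + 6/13)/13 + 10479) = 1/((6/13)*(-2230/13) + 10479) = 1/(-13380/169 + 10479) = 1/(1757571/169) = 169/1757571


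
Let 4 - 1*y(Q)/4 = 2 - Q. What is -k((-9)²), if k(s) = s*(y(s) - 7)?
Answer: -26325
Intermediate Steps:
y(Q) = 8 + 4*Q (y(Q) = 16 - 4*(2 - Q) = 16 + (-8 + 4*Q) = 8 + 4*Q)
k(s) = s*(1 + 4*s) (k(s) = s*((8 + 4*s) - 7) = s*(1 + 4*s))
-k((-9)²) = -(-9)²*(1 + 4*(-9)²) = -81*(1 + 4*81) = -81*(1 + 324) = -81*325 = -1*26325 = -26325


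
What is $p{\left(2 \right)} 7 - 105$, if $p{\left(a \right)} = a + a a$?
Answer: $-63$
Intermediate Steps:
$p{\left(a \right)} = a + a^{2}$
$p{\left(2 \right)} 7 - 105 = 2 \left(1 + 2\right) 7 - 105 = 2 \cdot 3 \cdot 7 - 105 = 6 \cdot 7 - 105 = 42 - 105 = -63$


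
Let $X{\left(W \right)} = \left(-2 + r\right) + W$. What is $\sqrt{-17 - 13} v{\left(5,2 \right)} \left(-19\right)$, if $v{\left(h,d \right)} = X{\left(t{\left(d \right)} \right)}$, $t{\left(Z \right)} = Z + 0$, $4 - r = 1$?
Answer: $- 57 i \sqrt{30} \approx - 312.2 i$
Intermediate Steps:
$r = 3$ ($r = 4 - 1 = 3$)
$t{\left(Z \right)} = Z$
$X{\left(W \right)} = 1 + W$ ($X{\left(W \right)} = \left(-2 + 3\right) + W = 1 + W$)
$v{\left(h,d \right)} = 1 + d$
$\sqrt{-17 - 13} v{\left(5,2 \right)} \left(-19\right) = \sqrt{-17 - 13} \left(1 + 2\right) \left(-19\right) = \sqrt{-30} \cdot 3 \left(-19\right) = i \sqrt{30} \cdot 3 \left(-19\right) = 3 i \sqrt{30} \left(-19\right) = - 57 i \sqrt{30}$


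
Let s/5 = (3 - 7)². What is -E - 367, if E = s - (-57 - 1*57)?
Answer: -561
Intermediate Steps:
s = 80 (s = 5*(3 - 7)² = 5*(-4)² = 5*16 = 80)
E = 194 (E = 80 - (-57 - 1*57) = 80 - (-57 - 57) = 80 - 1*(-114) = 80 + 114 = 194)
-E - 367 = -1*194 - 367 = -194 - 367 = -561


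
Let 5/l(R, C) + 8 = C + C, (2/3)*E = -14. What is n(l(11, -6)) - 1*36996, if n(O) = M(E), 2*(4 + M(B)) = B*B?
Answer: -73559/2 ≈ -36780.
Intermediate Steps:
E = -21 (E = (3/2)*(-14) = -21)
l(R, C) = 5/(-8 + 2*C) (l(R, C) = 5/(-8 + (C + C)) = 5/(-8 + 2*C))
M(B) = -4 + B²/2 (M(B) = -4 + (B*B)/2 = -4 + B²/2)
n(O) = 433/2 (n(O) = -4 + (½)*(-21)² = -4 + (½)*441 = -4 + 441/2 = 433/2)
n(l(11, -6)) - 1*36996 = 433/2 - 1*36996 = 433/2 - 36996 = -73559/2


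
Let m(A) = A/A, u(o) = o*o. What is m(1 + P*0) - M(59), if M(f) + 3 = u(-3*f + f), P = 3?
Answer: -13920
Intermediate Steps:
u(o) = o²
M(f) = -3 + 4*f² (M(f) = -3 + (-3*f + f)² = -3 + (-2*f)² = -3 + 4*f²)
m(A) = 1
m(1 + P*0) - M(59) = 1 - (-3 + 4*59²) = 1 - (-3 + 4*3481) = 1 - (-3 + 13924) = 1 - 1*13921 = 1 - 13921 = -13920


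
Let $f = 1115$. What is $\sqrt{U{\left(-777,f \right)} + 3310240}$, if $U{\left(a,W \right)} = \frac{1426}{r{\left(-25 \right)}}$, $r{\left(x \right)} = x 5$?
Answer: $\frac{\sqrt{2068892870}}{25} \approx 1819.4$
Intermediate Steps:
$r{\left(x \right)} = 5 x$
$U{\left(a,W \right)} = - \frac{1426}{125}$ ($U{\left(a,W \right)} = \frac{1426}{5 \left(-25\right)} = \frac{1426}{-125} = 1426 \left(- \frac{1}{125}\right) = - \frac{1426}{125}$)
$\sqrt{U{\left(-777,f \right)} + 3310240} = \sqrt{- \frac{1426}{125} + 3310240} = \sqrt{\frac{413778574}{125}} = \frac{\sqrt{2068892870}}{25}$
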